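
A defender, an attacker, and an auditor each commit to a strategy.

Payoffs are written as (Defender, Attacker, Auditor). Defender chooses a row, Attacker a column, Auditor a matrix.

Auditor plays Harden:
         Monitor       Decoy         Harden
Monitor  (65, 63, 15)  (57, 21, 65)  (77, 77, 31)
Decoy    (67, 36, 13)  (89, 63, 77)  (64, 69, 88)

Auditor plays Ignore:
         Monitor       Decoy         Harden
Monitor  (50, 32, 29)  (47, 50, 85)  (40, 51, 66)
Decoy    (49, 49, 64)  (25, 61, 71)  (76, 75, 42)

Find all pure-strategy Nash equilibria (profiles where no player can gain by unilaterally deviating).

none

(Monitor, Monitor, Harden): Defender can switch to Decoy (65 → 67). Not NE.
(Monitor, Monitor, Ignore): Attacker can switch to Decoy (32 → 50). Not NE.
(Monitor, Decoy, Harden): Defender can switch to Decoy (57 → 89). Not NE.
(Monitor, Decoy, Ignore): Attacker can switch to Harden (50 → 51). Not NE.
(Monitor, Harden, Harden): Auditor can switch to Ignore (31 → 66). Not NE.
(Monitor, Harden, Ignore): Defender can switch to Decoy (40 → 76). Not NE.
(The remaining 6 profiles each have a profitable deviation by the same check.)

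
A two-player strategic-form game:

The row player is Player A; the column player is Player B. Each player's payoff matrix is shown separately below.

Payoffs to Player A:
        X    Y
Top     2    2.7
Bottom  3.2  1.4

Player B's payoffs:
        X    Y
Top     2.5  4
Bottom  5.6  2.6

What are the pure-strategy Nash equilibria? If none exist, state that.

The pure Nash equilibria are (Top, Y); (Bottom, X).

For each player, find the best response to each opponent profile; mutual best responses are the pure NE.
Player A against X: payoffs 2, 3.2 → best response Bottom.
Player A against Y: payoffs 2.7, 1.4 → best response Top.
Player B against Top: payoffs 2.5, 4 → best response Y.
Player B against Bottom: payoffs 5.6, 2.6 → best response X.
Mutual best responses: (Top, Y); (Bottom, X).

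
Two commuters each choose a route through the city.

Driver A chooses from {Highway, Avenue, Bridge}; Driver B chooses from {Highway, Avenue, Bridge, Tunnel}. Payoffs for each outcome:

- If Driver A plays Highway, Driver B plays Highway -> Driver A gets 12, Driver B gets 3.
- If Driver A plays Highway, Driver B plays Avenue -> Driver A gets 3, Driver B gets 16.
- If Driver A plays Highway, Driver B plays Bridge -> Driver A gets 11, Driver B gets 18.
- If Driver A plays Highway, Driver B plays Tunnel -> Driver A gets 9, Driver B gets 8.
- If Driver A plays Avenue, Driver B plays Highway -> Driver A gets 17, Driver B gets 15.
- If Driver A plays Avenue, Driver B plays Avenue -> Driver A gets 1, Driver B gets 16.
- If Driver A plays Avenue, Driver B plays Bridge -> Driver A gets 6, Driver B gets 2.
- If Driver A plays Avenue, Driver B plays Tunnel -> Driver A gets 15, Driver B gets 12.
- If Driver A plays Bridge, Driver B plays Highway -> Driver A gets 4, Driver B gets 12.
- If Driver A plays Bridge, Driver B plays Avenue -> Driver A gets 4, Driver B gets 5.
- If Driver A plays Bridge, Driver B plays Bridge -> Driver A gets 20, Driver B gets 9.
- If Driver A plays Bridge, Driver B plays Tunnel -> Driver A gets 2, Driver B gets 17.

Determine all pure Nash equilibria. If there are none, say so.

No pure-strategy Nash equilibrium.

Driver A against Highway: payoffs 12, 17, 4 → best response Avenue.
Driver A against Avenue: payoffs 3, 1, 4 → best response Bridge.
Driver A against Bridge: payoffs 11, 6, 20 → best response Bridge.
Driver A against Tunnel: payoffs 9, 15, 2 → best response Avenue.
Driver B against Highway: payoffs 3, 16, 18, 8 → best response Bridge.
Driver B against Avenue: payoffs 15, 16, 2, 12 → best response Avenue.
Driver B against Bridge: payoffs 12, 5, 9, 17 → best response Tunnel.
No profile is a mutual best response for all players.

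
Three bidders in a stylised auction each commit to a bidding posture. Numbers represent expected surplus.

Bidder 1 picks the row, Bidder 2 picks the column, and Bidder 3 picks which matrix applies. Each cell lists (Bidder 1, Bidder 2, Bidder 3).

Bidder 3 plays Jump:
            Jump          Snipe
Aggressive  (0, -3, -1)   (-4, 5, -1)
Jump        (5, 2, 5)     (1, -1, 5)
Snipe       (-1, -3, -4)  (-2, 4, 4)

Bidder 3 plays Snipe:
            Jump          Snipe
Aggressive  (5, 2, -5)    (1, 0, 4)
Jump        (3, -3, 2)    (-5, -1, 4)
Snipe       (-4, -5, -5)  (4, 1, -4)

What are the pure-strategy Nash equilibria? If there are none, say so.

Pure NE: (Jump, Jump, Jump)

For each strategy profile, look for a profitable unilateral deviation.
(Aggressive, Jump, Jump): Bidder 1 can switch to Jump (0 → 5). Not NE.
(Aggressive, Jump, Snipe): Bidder 3 can switch to Jump (-5 → -1). Not NE.
(Aggressive, Snipe, Jump): Bidder 1 can switch to Jump (-4 → 1). Not NE.
(Aggressive, Snipe, Snipe): Bidder 1 can switch to Snipe (1 → 4). Not NE.
(Jump, Jump, Jump): Bidder 1 gets 5, best alternative 0; Bidder 2 gets 2, best alternative -1; Bidder 3 gets 5, best alternative 2. No profitable deviation — NE.
(Jump, Jump, Snipe): Bidder 1 can switch to Aggressive (3 → 5). Not NE.
(Jump, Snipe, Jump): Bidder 2 can switch to Jump (-1 → 2). Not NE.
(The remaining 5 profiles each have a profitable deviation by the same check.)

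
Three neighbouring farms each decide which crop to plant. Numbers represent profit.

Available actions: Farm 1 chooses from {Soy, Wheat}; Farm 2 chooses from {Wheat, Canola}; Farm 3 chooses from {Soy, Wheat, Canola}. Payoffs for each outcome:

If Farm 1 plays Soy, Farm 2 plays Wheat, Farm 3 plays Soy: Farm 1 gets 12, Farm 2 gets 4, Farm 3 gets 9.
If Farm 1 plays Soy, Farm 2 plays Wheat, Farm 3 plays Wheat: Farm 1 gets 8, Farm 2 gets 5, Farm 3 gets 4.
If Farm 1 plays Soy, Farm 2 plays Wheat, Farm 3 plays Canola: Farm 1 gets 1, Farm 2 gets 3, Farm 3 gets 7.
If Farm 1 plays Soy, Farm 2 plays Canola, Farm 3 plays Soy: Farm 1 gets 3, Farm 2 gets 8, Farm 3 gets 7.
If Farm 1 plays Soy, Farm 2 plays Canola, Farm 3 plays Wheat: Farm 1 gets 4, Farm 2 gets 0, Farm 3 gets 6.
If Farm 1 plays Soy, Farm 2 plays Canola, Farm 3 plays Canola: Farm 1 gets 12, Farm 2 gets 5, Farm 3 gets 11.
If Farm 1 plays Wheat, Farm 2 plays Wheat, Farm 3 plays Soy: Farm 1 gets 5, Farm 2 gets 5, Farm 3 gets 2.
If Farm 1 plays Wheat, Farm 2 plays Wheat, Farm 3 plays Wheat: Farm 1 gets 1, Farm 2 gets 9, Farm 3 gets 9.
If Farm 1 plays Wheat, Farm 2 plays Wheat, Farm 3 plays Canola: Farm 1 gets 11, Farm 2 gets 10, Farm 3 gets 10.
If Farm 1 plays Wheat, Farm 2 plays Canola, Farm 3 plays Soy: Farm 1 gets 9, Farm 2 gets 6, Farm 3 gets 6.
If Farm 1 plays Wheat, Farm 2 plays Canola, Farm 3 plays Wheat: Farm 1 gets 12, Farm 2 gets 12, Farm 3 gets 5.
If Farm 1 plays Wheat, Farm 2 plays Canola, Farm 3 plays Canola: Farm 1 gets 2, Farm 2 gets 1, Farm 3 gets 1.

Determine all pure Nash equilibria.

The pure Nash equilibria are (Soy, Canola, Canola); (Wheat, Wheat, Canola); (Wheat, Canola, Soy).

Farm 1 against (Wheat, Soy): payoffs 12, 5 → best response Soy.
Farm 1 against (Wheat, Wheat): payoffs 8, 1 → best response Soy.
Farm 1 against (Wheat, Canola): payoffs 1, 11 → best response Wheat.
Farm 1 against (Canola, Soy): payoffs 3, 9 → best response Wheat.
Farm 1 against (Canola, Wheat): payoffs 4, 12 → best response Wheat.
Farm 1 against (Canola, Canola): payoffs 12, 2 → best response Soy.
Farm 2 against (Soy, Soy): payoffs 4, 8 → best response Canola.
Farm 2 against (Soy, Wheat): payoffs 5, 0 → best response Wheat.
Farm 2 against (Soy, Canola): payoffs 3, 5 → best response Canola.
Farm 2 against (Wheat, Soy): payoffs 5, 6 → best response Canola.
Farm 2 against (Wheat, Wheat): payoffs 9, 12 → best response Canola.
Farm 2 against (Wheat, Canola): payoffs 10, 1 → best response Wheat.
Farm 3 against (Soy, Wheat): payoffs 9, 4, 7 → best response Soy.
Farm 3 against (Soy, Canola): payoffs 7, 6, 11 → best response Canola.
Farm 3 against (Wheat, Wheat): payoffs 2, 9, 10 → best response Canola.
Farm 3 against (Wheat, Canola): payoffs 6, 5, 1 → best response Soy.
Mutual best responses: (Soy, Canola, Canola); (Wheat, Wheat, Canola); (Wheat, Canola, Soy).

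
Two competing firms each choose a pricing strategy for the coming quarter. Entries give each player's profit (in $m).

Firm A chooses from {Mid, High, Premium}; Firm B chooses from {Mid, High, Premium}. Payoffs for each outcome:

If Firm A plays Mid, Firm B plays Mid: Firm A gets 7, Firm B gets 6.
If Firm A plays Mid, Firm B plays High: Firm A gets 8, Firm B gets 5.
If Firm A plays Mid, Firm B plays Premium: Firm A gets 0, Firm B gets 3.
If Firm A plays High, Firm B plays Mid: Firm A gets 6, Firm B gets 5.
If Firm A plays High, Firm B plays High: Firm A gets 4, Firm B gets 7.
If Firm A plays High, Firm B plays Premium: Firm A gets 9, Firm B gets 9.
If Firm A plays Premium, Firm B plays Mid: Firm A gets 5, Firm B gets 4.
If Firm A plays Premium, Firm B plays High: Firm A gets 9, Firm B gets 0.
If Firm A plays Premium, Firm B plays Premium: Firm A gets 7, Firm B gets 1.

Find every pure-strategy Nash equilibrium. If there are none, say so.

For each player, find the best response to each opponent profile; mutual best responses are the pure NE.
Firm A against Mid: payoffs 7, 6, 5 → best response Mid.
Firm A against High: payoffs 8, 4, 9 → best response Premium.
Firm A against Premium: payoffs 0, 9, 7 → best response High.
Firm B against Mid: payoffs 6, 5, 3 → best response Mid.
Firm B against High: payoffs 5, 7, 9 → best response Premium.
Firm B against Premium: payoffs 4, 0, 1 → best response Mid.
Mutual best responses: (Mid, Mid); (High, Premium).

The pure Nash equilibria are (Mid, Mid), (High, Premium).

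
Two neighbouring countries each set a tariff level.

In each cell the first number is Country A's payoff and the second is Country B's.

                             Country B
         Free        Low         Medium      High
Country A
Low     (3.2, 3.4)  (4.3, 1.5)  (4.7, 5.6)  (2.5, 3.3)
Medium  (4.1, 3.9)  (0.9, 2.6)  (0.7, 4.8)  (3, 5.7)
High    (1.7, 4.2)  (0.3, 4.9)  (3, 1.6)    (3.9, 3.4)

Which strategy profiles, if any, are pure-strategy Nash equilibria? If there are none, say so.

Country A against Free: payoffs 3.2, 4.1, 1.7 → best response Medium.
Country A against Low: payoffs 4.3, 0.9, 0.3 → best response Low.
Country A against Medium: payoffs 4.7, 0.7, 3 → best response Low.
Country A against High: payoffs 2.5, 3, 3.9 → best response High.
Country B against Low: payoffs 3.4, 1.5, 5.6, 3.3 → best response Medium.
Country B against Medium: payoffs 3.9, 2.6, 4.8, 5.7 → best response High.
Country B against High: payoffs 4.2, 4.9, 1.6, 3.4 → best response Low.
Mutual best responses: (Low, Medium).

Pure NE: (Low, Medium)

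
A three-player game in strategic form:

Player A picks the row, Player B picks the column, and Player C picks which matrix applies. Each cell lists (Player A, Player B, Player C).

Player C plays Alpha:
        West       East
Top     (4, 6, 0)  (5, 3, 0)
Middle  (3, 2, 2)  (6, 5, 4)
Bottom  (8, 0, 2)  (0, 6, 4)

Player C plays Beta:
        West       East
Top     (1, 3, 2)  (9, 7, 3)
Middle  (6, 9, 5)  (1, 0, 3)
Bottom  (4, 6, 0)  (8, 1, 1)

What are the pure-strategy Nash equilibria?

Pure-strategy Nash equilibria: (Top, East, Beta) and (Middle, West, Beta) and (Middle, East, Alpha)

For each player, find the best response to each opponent profile; mutual best responses are the pure NE.
Player A against (West, Alpha): payoffs 4, 3, 8 → best response Bottom.
Player A against (West, Beta): payoffs 1, 6, 4 → best response Middle.
Player A against (East, Alpha): payoffs 5, 6, 0 → best response Middle.
Player A against (East, Beta): payoffs 9, 1, 8 → best response Top.
Player B against (Top, Alpha): payoffs 6, 3 → best response West.
Player B against (Top, Beta): payoffs 3, 7 → best response East.
Player B against (Middle, Alpha): payoffs 2, 5 → best response East.
Player B against (Middle, Beta): payoffs 9, 0 → best response West.
Player B against (Bottom, Alpha): payoffs 0, 6 → best response East.
Player B against (Bottom, Beta): payoffs 6, 1 → best response West.
Player C against (Top, West): payoffs 0, 2 → best response Beta.
Player C against (Top, East): payoffs 0, 3 → best response Beta.
Player C against (Middle, West): payoffs 2, 5 → best response Beta.
Player C against (Middle, East): payoffs 4, 3 → best response Alpha.
Player C against (Bottom, West): payoffs 2, 0 → best response Alpha.
Player C against (Bottom, East): payoffs 4, 1 → best response Alpha.
Mutual best responses: (Top, East, Beta); (Middle, West, Beta); (Middle, East, Alpha).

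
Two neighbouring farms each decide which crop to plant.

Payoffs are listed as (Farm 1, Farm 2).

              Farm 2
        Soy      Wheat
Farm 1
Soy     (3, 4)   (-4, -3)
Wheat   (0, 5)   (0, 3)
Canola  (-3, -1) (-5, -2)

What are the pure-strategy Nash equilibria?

Check each profile: it is a Nash equilibrium iff no player can strictly gain by switching unilaterally.
(Soy, Soy): Farm 1 gets 3, best alternative 0; Farm 2 gets 4, best alternative -3. No profitable deviation — NE.
(Soy, Wheat): Farm 1 can switch to Wheat (-4 → 0). Not NE.
(Wheat, Soy): Farm 1 can switch to Soy (0 → 3). Not NE.
(Wheat, Wheat): Farm 2 can switch to Soy (3 → 5). Not NE.
(Canola, Soy): Farm 1 can switch to Soy (-3 → 3). Not NE.
(Canola, Wheat): Farm 1 can switch to Soy (-5 → -4). Not NE.

Pure NE: (Soy, Soy)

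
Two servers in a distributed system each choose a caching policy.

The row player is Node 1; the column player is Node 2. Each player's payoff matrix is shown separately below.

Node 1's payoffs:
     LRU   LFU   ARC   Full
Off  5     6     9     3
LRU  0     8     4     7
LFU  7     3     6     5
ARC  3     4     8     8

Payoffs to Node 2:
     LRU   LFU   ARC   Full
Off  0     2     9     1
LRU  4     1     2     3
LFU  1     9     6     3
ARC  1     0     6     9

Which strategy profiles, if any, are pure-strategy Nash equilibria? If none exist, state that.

The pure Nash equilibria are (Off, ARC); (ARC, Full).

Check each profile: it is a Nash equilibrium iff no player can strictly gain by switching unilaterally.
(Off, LRU): Node 1 can switch to LFU (5 → 7). Not NE.
(Off, LFU): Node 1 can switch to LRU (6 → 8). Not NE.
(Off, ARC): Node 1 gets 9, best alternative 8; Node 2 gets 9, best alternative 2. No profitable deviation — NE.
(Off, Full): Node 1 can switch to LRU (3 → 7). Not NE.
(LRU, LRU): Node 1 can switch to Off (0 → 5). Not NE.
(LRU, LFU): Node 2 can switch to LRU (1 → 4). Not NE.
(LRU, ARC): Node 1 can switch to Off (4 → 9). Not NE.
(LRU, Full): Node 1 can switch to ARC (7 → 8). Not NE.
(LFU, LRU): Node 2 can switch to LFU (1 → 9). Not NE.
(LFU, LFU): Node 1 can switch to Off (3 → 6). Not NE.
(LFU, ARC): Node 1 can switch to Off (6 → 9). Not NE.
(ARC, Full): Node 1 gets 8, best alternative 7; Node 2 gets 9, best alternative 6. No profitable deviation — NE.
(The remaining 4 profiles each have a profitable deviation by the same check.)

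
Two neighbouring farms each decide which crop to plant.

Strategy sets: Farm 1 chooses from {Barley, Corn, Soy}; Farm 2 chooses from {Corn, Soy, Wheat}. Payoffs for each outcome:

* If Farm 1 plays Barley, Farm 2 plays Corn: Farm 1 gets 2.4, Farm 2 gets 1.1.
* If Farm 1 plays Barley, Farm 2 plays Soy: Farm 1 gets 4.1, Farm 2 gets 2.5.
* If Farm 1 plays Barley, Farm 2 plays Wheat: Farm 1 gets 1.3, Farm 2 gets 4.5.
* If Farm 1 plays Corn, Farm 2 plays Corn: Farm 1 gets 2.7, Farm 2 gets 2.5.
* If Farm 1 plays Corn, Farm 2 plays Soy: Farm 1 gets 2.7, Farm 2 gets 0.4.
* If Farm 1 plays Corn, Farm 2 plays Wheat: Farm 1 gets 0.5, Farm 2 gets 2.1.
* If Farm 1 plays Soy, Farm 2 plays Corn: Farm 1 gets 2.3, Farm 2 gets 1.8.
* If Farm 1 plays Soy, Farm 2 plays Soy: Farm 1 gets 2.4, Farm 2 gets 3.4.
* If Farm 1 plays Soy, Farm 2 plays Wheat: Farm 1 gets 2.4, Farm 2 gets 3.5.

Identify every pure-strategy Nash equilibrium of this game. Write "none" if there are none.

The pure Nash equilibria are (Corn, Corn); (Soy, Wheat).

Check each profile: it is a Nash equilibrium iff no player can strictly gain by switching unilaterally.
(Barley, Corn): Farm 1 can switch to Corn (2.4 → 2.7). Not NE.
(Barley, Soy): Farm 2 can switch to Wheat (2.5 → 4.5). Not NE.
(Barley, Wheat): Farm 1 can switch to Soy (1.3 → 2.4). Not NE.
(Corn, Corn): Farm 1 gets 2.7, best alternative 2.4; Farm 2 gets 2.5, best alternative 2.1. No profitable deviation — NE.
(Corn, Soy): Farm 1 can switch to Barley (2.7 → 4.1). Not NE.
(Corn, Wheat): Farm 1 can switch to Barley (0.5 → 1.3). Not NE.
(Soy, Corn): Farm 1 can switch to Barley (2.3 → 2.4). Not NE.
(Soy, Wheat): Farm 1 gets 2.4, best alternative 1.3; Farm 2 gets 3.5, best alternative 3.4. No profitable deviation — NE.
(The remaining 1 profile has a profitable deviation by the same check.)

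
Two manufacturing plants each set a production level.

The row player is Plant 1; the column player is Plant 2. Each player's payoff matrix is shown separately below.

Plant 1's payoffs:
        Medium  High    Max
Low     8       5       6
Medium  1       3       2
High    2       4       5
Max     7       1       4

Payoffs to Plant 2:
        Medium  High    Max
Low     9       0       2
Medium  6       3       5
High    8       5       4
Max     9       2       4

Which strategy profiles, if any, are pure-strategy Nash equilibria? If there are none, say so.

Plant 1 against Medium: payoffs 8, 1, 2, 7 → best response Low.
Plant 1 against High: payoffs 5, 3, 4, 1 → best response Low.
Plant 1 against Max: payoffs 6, 2, 5, 4 → best response Low.
Plant 2 against Low: payoffs 9, 0, 2 → best response Medium.
Plant 2 against Medium: payoffs 6, 3, 5 → best response Medium.
Plant 2 against High: payoffs 8, 5, 4 → best response Medium.
Plant 2 against Max: payoffs 9, 2, 4 → best response Medium.
Mutual best responses: (Low, Medium).

The unique pure-strategy Nash equilibrium is (Low, Medium).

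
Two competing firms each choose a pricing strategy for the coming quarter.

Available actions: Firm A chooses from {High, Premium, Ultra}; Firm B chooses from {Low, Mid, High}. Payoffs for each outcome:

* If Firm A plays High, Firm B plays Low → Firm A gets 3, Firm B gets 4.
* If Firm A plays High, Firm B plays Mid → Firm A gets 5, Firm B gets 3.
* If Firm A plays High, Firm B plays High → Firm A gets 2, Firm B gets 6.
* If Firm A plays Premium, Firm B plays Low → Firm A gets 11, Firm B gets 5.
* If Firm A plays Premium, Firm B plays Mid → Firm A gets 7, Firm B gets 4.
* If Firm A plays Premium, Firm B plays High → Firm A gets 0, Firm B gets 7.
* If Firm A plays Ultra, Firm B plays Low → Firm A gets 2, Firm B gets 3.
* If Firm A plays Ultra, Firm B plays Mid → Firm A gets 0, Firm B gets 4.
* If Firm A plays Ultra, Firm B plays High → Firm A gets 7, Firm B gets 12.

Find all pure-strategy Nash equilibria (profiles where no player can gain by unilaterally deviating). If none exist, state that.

Pure NE: (Ultra, High)

Firm A against Low: payoffs 3, 11, 2 → best response Premium.
Firm A against Mid: payoffs 5, 7, 0 → best response Premium.
Firm A against High: payoffs 2, 0, 7 → best response Ultra.
Firm B against High: payoffs 4, 3, 6 → best response High.
Firm B against Premium: payoffs 5, 4, 7 → best response High.
Firm B against Ultra: payoffs 3, 4, 12 → best response High.
Mutual best responses: (Ultra, High).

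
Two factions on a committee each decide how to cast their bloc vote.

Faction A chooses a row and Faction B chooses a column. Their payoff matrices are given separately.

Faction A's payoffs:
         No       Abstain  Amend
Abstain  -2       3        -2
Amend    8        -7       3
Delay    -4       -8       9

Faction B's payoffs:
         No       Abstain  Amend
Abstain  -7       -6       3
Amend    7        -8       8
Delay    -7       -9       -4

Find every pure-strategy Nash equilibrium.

(Abstain, No): Faction A can switch to Amend (-2 → 8). Not NE.
(Abstain, Abstain): Faction B can switch to Amend (-6 → 3). Not NE.
(Abstain, Amend): Faction A can switch to Amend (-2 → 3). Not NE.
(Amend, No): Faction B can switch to Amend (7 → 8). Not NE.
(Amend, Abstain): Faction A can switch to Abstain (-7 → 3). Not NE.
(Amend, Amend): Faction A can switch to Delay (3 → 9). Not NE.
(Delay, No): Faction A can switch to Abstain (-4 → -2). Not NE.
(Delay, Abstain): Faction A can switch to Abstain (-8 → 3). Not NE.
(Delay, Amend): Faction A gets 9, best alternative 3; Faction B gets -4, best alternative -7. No profitable deviation — NE.

The unique pure-strategy Nash equilibrium is (Delay, Amend).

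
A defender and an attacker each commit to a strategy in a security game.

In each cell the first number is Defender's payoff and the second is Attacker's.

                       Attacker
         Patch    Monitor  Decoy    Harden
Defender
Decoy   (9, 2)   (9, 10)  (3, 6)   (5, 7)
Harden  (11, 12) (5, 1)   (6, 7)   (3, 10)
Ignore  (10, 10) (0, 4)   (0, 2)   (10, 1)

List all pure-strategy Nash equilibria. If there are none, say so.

(Decoy, Patch): Defender can switch to Harden (9 → 11). Not NE.
(Decoy, Monitor): Defender gets 9, best alternative 5; Attacker gets 10, best alternative 7. No profitable deviation — NE.
(Decoy, Decoy): Defender can switch to Harden (3 → 6). Not NE.
(Decoy, Harden): Defender can switch to Ignore (5 → 10). Not NE.
(Harden, Patch): Defender gets 11, best alternative 10; Attacker gets 12, best alternative 10. No profitable deviation — NE.
(Harden, Monitor): Defender can switch to Decoy (5 → 9). Not NE.
(Harden, Decoy): Attacker can switch to Patch (7 → 12). Not NE.
(Harden, Harden): Defender can switch to Decoy (3 → 5). Not NE.
(The remaining 4 profiles each have a profitable deviation by the same check.)

(Decoy, Monitor), (Harden, Patch)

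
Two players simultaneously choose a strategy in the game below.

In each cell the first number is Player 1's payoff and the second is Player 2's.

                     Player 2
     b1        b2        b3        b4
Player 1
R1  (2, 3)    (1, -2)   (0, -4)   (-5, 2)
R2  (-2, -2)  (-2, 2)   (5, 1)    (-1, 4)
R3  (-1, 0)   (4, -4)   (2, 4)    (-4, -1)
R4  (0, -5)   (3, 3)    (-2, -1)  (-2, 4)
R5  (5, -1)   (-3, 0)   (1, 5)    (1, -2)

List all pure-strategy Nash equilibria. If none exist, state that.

(R1, b1): Player 1 can switch to R5 (2 → 5). Not NE.
(R1, b2): Player 1 can switch to R3 (1 → 4). Not NE.
(R1, b3): Player 1 can switch to R2 (0 → 5). Not NE.
(R1, b4): Player 1 can switch to R2 (-5 → -1). Not NE.
(R2, b1): Player 1 can switch to R1 (-2 → 2). Not NE.
(R2, b2): Player 1 can switch to R1 (-2 → 1). Not NE.
(R2, b3): Player 2 can switch to b2 (1 → 2). Not NE.
(R2, b4): Player 1 can switch to R5 (-1 → 1). Not NE.
(R3, b1): Player 1 can switch to R1 (-1 → 2). Not NE.
(R3, b2): Player 2 can switch to b1 (-4 → 0). Not NE.
(The remaining 10 profiles each have a profitable deviation by the same check.)

There is no pure-strategy Nash equilibrium.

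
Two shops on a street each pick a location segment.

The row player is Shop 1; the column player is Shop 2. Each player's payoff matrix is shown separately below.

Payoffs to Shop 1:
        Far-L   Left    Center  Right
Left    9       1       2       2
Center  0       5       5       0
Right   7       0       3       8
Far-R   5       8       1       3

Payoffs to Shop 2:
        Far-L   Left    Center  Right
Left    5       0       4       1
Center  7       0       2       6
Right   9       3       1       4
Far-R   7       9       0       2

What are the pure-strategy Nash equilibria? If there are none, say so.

(Left, Far-L) and (Far-R, Left)

Shop 1 against Far-L: payoffs 9, 0, 7, 5 → best response Left.
Shop 1 against Left: payoffs 1, 5, 0, 8 → best response Far-R.
Shop 1 against Center: payoffs 2, 5, 3, 1 → best response Center.
Shop 1 against Right: payoffs 2, 0, 8, 3 → best response Right.
Shop 2 against Left: payoffs 5, 0, 4, 1 → best response Far-L.
Shop 2 against Center: payoffs 7, 0, 2, 6 → best response Far-L.
Shop 2 against Right: payoffs 9, 3, 1, 4 → best response Far-L.
Shop 2 against Far-R: payoffs 7, 9, 0, 2 → best response Left.
Mutual best responses: (Left, Far-L); (Far-R, Left).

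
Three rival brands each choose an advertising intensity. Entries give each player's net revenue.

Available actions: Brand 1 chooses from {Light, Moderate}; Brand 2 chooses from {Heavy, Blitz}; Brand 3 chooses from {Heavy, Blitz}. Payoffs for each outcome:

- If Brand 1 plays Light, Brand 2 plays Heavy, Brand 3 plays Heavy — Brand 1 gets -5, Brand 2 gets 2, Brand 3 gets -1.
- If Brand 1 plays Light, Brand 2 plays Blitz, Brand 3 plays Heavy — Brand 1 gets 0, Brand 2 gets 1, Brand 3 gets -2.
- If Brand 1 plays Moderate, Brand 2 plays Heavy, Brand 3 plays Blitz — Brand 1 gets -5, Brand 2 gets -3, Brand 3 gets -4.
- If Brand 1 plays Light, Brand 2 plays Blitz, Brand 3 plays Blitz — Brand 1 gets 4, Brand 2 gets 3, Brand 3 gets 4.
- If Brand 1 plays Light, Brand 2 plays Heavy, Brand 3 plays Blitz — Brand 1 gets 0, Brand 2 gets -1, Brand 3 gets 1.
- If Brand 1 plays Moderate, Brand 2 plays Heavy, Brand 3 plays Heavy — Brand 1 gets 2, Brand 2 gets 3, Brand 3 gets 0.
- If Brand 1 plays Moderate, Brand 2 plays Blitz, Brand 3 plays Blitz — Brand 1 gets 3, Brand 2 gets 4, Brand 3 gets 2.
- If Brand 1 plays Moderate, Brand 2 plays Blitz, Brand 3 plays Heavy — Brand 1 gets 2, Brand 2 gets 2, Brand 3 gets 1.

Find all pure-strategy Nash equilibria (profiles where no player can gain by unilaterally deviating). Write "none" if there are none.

For each player, find the best response to each opponent profile; mutual best responses are the pure NE.
Brand 1 against (Heavy, Heavy): payoffs -5, 2 → best response Moderate.
Brand 1 against (Heavy, Blitz): payoffs 0, -5 → best response Light.
Brand 1 against (Blitz, Heavy): payoffs 0, 2 → best response Moderate.
Brand 1 against (Blitz, Blitz): payoffs 4, 3 → best response Light.
Brand 2 against (Light, Heavy): payoffs 2, 1 → best response Heavy.
Brand 2 against (Light, Blitz): payoffs -1, 3 → best response Blitz.
Brand 2 against (Moderate, Heavy): payoffs 3, 2 → best response Heavy.
Brand 2 against (Moderate, Blitz): payoffs -3, 4 → best response Blitz.
Brand 3 against (Light, Heavy): payoffs -1, 1 → best response Blitz.
Brand 3 against (Light, Blitz): payoffs -2, 4 → best response Blitz.
Brand 3 against (Moderate, Heavy): payoffs 0, -4 → best response Heavy.
Brand 3 against (Moderate, Blitz): payoffs 1, 2 → best response Blitz.
Mutual best responses: (Light, Blitz, Blitz); (Moderate, Heavy, Heavy).

The pure Nash equilibria are (Light, Blitz, Blitz), (Moderate, Heavy, Heavy).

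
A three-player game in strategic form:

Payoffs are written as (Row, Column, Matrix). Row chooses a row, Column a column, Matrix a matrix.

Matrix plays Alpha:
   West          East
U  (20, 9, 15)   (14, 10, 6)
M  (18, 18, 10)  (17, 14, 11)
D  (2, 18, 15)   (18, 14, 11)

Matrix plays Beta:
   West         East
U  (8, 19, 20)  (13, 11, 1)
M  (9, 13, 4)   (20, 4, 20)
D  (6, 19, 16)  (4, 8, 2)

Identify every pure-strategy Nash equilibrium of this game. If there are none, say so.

(U, West, Alpha): Column can switch to East (9 → 10). Not NE.
(U, West, Beta): Row can switch to M (8 → 9). Not NE.
(U, East, Alpha): Row can switch to M (14 → 17). Not NE.
(U, East, Beta): Row can switch to M (13 → 20). Not NE.
(M, West, Alpha): Row can switch to U (18 → 20). Not NE.
(M, West, Beta): Matrix can switch to Alpha (4 → 10). Not NE.
(The remaining 6 profiles each have a profitable deviation by the same check.)

There is no pure-strategy Nash equilibrium.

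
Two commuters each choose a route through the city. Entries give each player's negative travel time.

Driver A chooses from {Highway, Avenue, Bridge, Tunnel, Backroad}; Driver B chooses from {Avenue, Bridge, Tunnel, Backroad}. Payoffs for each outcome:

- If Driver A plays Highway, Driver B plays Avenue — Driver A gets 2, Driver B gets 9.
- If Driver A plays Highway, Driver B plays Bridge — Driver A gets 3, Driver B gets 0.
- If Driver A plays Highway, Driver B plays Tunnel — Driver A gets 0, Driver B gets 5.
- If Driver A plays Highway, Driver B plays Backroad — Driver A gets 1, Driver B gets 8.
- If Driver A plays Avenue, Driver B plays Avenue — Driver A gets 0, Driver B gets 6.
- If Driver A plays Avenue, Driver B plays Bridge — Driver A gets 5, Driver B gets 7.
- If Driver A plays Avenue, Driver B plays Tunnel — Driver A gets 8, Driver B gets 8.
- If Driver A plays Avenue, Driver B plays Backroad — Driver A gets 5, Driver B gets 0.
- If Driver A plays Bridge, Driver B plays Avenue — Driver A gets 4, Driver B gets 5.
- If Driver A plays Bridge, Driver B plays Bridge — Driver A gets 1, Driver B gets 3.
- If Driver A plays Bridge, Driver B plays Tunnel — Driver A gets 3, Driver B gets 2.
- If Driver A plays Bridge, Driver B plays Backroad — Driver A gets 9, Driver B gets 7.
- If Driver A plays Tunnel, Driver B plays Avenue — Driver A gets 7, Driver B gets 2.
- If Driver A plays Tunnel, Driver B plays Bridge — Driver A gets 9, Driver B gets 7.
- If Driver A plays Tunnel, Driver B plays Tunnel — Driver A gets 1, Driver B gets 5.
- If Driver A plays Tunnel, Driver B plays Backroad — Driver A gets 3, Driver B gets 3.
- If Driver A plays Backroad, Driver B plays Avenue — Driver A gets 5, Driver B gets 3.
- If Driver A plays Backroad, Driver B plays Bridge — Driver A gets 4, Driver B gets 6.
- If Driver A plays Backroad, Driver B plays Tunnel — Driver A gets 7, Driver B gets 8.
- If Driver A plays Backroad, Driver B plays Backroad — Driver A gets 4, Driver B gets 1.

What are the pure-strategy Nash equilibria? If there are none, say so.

Pure-strategy Nash equilibria: (Avenue, Tunnel) and (Bridge, Backroad) and (Tunnel, Bridge)

Driver A against Avenue: payoffs 2, 0, 4, 7, 5 → best response Tunnel.
Driver A against Bridge: payoffs 3, 5, 1, 9, 4 → best response Tunnel.
Driver A against Tunnel: payoffs 0, 8, 3, 1, 7 → best response Avenue.
Driver A against Backroad: payoffs 1, 5, 9, 3, 4 → best response Bridge.
Driver B against Highway: payoffs 9, 0, 5, 8 → best response Avenue.
Driver B against Avenue: payoffs 6, 7, 8, 0 → best response Tunnel.
Driver B against Bridge: payoffs 5, 3, 2, 7 → best response Backroad.
Driver B against Tunnel: payoffs 2, 7, 5, 3 → best response Bridge.
Driver B against Backroad: payoffs 3, 6, 8, 1 → best response Tunnel.
Mutual best responses: (Avenue, Tunnel); (Bridge, Backroad); (Tunnel, Bridge).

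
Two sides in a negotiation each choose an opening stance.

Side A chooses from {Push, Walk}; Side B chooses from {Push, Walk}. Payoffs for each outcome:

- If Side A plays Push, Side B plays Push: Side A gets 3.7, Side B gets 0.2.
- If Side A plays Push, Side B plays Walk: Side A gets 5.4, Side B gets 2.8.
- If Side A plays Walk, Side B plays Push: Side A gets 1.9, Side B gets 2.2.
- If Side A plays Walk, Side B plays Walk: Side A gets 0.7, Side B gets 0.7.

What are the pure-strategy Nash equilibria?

(Push, Walk)

Side A against Push: payoffs 3.7, 1.9 → best response Push.
Side A against Walk: payoffs 5.4, 0.7 → best response Push.
Side B against Push: payoffs 0.2, 2.8 → best response Walk.
Side B against Walk: payoffs 2.2, 0.7 → best response Push.
Mutual best responses: (Push, Walk).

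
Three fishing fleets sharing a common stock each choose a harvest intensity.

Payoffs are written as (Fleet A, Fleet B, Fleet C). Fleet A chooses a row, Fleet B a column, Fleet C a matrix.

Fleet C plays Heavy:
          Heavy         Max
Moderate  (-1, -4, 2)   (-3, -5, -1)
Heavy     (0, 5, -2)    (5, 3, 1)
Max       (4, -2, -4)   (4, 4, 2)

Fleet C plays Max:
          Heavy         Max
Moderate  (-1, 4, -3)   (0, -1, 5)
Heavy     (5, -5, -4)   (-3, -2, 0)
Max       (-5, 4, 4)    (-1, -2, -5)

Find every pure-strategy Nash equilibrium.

Fleet A against (Heavy, Heavy): payoffs -1, 0, 4 → best response Max.
Fleet A against (Heavy, Max): payoffs -1, 5, -5 → best response Heavy.
Fleet A against (Max, Heavy): payoffs -3, 5, 4 → best response Heavy.
Fleet A against (Max, Max): payoffs 0, -3, -1 → best response Moderate.
Fleet B against (Moderate, Heavy): payoffs -4, -5 → best response Heavy.
Fleet B against (Moderate, Max): payoffs 4, -1 → best response Heavy.
Fleet B against (Heavy, Heavy): payoffs 5, 3 → best response Heavy.
Fleet B against (Heavy, Max): payoffs -5, -2 → best response Max.
Fleet B against (Max, Heavy): payoffs -2, 4 → best response Max.
Fleet B against (Max, Max): payoffs 4, -2 → best response Heavy.
Fleet C against (Moderate, Heavy): payoffs 2, -3 → best response Heavy.
Fleet C against (Moderate, Max): payoffs -1, 5 → best response Max.
Fleet C against (Heavy, Heavy): payoffs -2, -4 → best response Heavy.
Fleet C against (Heavy, Max): payoffs 1, 0 → best response Heavy.
Fleet C against (Max, Heavy): payoffs -4, 4 → best response Max.
Fleet C against (Max, Max): payoffs 2, -5 → best response Heavy.
No profile is a mutual best response for all players.

none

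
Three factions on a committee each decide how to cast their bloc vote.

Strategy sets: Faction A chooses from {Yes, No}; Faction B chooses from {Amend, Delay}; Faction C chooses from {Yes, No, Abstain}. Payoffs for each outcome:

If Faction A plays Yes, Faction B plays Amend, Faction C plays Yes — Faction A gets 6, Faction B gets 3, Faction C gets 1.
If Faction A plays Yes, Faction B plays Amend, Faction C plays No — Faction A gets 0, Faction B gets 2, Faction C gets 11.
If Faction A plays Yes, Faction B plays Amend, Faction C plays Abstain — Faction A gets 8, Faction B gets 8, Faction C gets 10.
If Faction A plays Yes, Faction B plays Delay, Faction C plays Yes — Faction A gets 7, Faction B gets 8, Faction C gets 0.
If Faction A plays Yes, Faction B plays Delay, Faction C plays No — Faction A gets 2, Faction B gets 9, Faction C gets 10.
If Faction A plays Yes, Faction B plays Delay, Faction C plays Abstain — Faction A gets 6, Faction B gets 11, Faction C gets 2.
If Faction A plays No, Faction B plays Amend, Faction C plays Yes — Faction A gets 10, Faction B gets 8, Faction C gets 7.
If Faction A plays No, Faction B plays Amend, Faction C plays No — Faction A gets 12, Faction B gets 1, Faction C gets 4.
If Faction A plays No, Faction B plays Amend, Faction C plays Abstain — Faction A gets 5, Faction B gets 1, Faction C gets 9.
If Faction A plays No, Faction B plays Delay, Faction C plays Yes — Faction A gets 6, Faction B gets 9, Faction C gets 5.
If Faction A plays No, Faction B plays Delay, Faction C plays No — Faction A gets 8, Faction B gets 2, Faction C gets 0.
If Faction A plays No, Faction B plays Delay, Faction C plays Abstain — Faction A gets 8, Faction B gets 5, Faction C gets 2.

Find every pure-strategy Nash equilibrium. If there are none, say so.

Check each profile: it is a Nash equilibrium iff no player can strictly gain by switching unilaterally.
(Yes, Amend, Yes): Faction A can switch to No (6 → 10). Not NE.
(Yes, Amend, No): Faction A can switch to No (0 → 12). Not NE.
(Yes, Amend, Abstain): Faction B can switch to Delay (8 → 11). Not NE.
(Yes, Delay, Yes): Faction C can switch to No (0 → 10). Not NE.
(Yes, Delay, No): Faction A can switch to No (2 → 8). Not NE.
(Yes, Delay, Abstain): Faction A can switch to No (6 → 8). Not NE.
(The remaining 6 profiles each have a profitable deviation by the same check.)

There is no pure-strategy Nash equilibrium.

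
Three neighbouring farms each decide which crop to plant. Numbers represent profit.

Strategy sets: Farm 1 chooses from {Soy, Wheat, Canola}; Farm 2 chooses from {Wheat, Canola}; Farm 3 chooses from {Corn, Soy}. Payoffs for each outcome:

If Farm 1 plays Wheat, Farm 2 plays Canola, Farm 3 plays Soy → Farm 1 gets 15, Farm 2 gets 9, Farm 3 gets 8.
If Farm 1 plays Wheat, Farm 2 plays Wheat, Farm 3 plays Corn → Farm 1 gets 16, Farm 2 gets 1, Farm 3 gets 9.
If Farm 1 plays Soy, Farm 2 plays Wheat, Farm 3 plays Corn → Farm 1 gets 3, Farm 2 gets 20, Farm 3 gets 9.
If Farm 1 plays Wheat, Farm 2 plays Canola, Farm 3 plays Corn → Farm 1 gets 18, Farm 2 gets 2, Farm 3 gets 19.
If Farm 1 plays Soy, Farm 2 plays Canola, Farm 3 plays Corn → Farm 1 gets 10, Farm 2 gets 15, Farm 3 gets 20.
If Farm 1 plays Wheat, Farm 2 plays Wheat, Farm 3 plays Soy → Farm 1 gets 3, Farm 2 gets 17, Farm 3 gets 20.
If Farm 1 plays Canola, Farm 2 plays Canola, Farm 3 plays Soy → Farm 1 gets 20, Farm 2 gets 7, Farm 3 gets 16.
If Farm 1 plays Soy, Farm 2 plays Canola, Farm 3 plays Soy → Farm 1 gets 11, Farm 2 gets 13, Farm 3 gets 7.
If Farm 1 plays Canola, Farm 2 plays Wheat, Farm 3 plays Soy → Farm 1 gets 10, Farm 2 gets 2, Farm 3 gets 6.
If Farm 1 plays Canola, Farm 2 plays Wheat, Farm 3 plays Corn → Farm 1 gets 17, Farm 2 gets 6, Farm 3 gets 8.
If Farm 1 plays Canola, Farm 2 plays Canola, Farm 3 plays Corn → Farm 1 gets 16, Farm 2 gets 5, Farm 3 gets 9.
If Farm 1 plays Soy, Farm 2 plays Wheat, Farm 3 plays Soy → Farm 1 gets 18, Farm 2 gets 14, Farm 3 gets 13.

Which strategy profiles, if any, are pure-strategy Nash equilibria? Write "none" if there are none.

Pure-strategy Nash equilibria: (Soy, Wheat, Soy), (Wheat, Canola, Corn), (Canola, Wheat, Corn), (Canola, Canola, Soy)

(Soy, Wheat, Corn): Farm 1 can switch to Wheat (3 → 16). Not NE.
(Soy, Wheat, Soy): Farm 1 gets 18, best alternative 10; Farm 2 gets 14, best alternative 13; Farm 3 gets 13, best alternative 9. No profitable deviation — NE.
(Soy, Canola, Corn): Farm 1 can switch to Wheat (10 → 18). Not NE.
(Soy, Canola, Soy): Farm 1 can switch to Wheat (11 → 15). Not NE.
(Wheat, Wheat, Corn): Farm 1 can switch to Canola (16 → 17). Not NE.
(Wheat, Wheat, Soy): Farm 1 can switch to Soy (3 → 18). Not NE.
(Wheat, Canola, Corn): Farm 1 gets 18, best alternative 16; Farm 2 gets 2, best alternative 1; Farm 3 gets 19, best alternative 8. No profitable deviation — NE.
(Wheat, Canola, Soy): Farm 1 can switch to Canola (15 → 20). Not NE.
(Canola, Wheat, Corn): Farm 1 gets 17, best alternative 16; Farm 2 gets 6, best alternative 5; Farm 3 gets 8, best alternative 6. No profitable deviation — NE.
(Canola, Wheat, Soy): Farm 1 can switch to Soy (10 → 18). Not NE.
(Canola, Canola, Corn): Farm 1 can switch to Wheat (16 → 18). Not NE.
(Canola, Canola, Soy): Farm 1 gets 20, best alternative 15; Farm 2 gets 7, best alternative 2; Farm 3 gets 16, best alternative 9. No profitable deviation — NE.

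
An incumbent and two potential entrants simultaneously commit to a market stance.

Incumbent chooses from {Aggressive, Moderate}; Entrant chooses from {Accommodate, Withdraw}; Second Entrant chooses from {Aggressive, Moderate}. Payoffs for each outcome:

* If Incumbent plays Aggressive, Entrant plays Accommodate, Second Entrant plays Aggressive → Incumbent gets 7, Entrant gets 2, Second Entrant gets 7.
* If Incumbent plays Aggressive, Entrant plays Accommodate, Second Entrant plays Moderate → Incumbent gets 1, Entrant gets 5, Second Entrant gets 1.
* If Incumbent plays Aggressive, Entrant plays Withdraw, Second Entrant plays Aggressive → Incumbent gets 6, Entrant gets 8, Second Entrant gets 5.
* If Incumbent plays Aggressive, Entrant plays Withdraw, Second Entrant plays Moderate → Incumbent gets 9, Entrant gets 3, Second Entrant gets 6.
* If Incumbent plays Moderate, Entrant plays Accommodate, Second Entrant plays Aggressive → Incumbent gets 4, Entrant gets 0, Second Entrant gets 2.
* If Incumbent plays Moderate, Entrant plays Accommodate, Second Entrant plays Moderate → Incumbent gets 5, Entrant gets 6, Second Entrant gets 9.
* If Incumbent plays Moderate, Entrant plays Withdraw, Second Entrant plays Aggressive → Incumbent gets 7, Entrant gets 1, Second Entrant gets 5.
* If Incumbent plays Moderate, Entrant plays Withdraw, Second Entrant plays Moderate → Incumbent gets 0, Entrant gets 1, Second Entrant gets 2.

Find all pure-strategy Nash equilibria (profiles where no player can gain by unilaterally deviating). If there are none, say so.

Pure-strategy Nash equilibria: (Moderate, Accommodate, Moderate) and (Moderate, Withdraw, Aggressive)

Incumbent against (Accommodate, Aggressive): payoffs 7, 4 → best response Aggressive.
Incumbent against (Accommodate, Moderate): payoffs 1, 5 → best response Moderate.
Incumbent against (Withdraw, Aggressive): payoffs 6, 7 → best response Moderate.
Incumbent against (Withdraw, Moderate): payoffs 9, 0 → best response Aggressive.
Entrant against (Aggressive, Aggressive): payoffs 2, 8 → best response Withdraw.
Entrant against (Aggressive, Moderate): payoffs 5, 3 → best response Accommodate.
Entrant against (Moderate, Aggressive): payoffs 0, 1 → best response Withdraw.
Entrant against (Moderate, Moderate): payoffs 6, 1 → best response Accommodate.
Second Entrant against (Aggressive, Accommodate): payoffs 7, 1 → best response Aggressive.
Second Entrant against (Aggressive, Withdraw): payoffs 5, 6 → best response Moderate.
Second Entrant against (Moderate, Accommodate): payoffs 2, 9 → best response Moderate.
Second Entrant against (Moderate, Withdraw): payoffs 5, 2 → best response Aggressive.
Mutual best responses: (Moderate, Accommodate, Moderate); (Moderate, Withdraw, Aggressive).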